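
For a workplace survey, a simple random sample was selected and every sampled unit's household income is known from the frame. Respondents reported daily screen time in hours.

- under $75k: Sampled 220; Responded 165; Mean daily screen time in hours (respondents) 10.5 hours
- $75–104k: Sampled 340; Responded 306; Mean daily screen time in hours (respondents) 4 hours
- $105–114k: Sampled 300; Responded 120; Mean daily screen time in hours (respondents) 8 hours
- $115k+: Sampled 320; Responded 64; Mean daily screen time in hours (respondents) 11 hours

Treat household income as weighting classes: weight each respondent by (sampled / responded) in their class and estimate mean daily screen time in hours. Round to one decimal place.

8.1

Response rates by class: under $75k 165/220 = 75%, $75–104k 306/340 = 90%, $105–114k 120/300 = 40%, $115k+ 64/320 = 20%.
With weight = n_sampled/n_responded per class, the weighted class total is n_sampled:
  under $75k: 220 × 10.5 = 2310
  $75–104k: 340 × 4 = 1360
  $105–114k: 300 × 8 = 2400
  $115k+: 320 × 11 = 3520
Adjusted estimate = 9590 / 1,180 = 8.12712 → 8.1.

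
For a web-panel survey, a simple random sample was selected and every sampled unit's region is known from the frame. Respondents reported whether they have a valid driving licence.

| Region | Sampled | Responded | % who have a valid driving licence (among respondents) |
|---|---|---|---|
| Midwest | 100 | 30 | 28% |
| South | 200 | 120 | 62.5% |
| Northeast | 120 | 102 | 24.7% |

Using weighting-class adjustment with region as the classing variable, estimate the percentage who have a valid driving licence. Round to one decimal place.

43.5%

Class response rates: Midwest 30/100 = 30%, South 120/200 = 60%, Northeast 102/120 = 85%.
With weight = n_sampled/n_responded per class, the weighted class total is n_sampled:
  Midwest: 100 × 28 = 2800
  South: 200 × 62.5 = 12,500
  Northeast: 120 × 24.7 = 2964
Adjusted estimate = 18,264 / 420 = 43.4857 → 43.5%.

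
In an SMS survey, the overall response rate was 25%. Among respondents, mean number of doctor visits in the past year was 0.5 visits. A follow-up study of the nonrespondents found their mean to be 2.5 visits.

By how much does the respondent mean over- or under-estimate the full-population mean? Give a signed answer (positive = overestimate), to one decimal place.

Nonresponse fraction = 1 − 0.25 = 0.75.
Bias = (nonresponse fraction) × (respondent mean − nonrespondent mean)
     = 0.75 × (0.5 − 2.5) = 0.75 × -2 = -1.5.

-1.5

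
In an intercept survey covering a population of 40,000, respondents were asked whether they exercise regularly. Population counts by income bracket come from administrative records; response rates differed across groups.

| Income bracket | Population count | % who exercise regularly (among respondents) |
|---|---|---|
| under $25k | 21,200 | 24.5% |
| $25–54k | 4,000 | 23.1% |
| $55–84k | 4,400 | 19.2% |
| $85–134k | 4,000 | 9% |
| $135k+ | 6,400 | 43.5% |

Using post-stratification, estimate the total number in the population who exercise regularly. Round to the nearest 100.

Estimated count per cell = population count × respondent percentage:
  under $25k: 21,200 × 24.5% = 5194
  $25–54k: 4,000 × 23.1% = 924
  $55–84k: 4,400 × 19.2% = 844.8
  $85–134k: 4,000 × 9% = 360
  $135k+: 6,400 × 43.5% = 2784
Estimated total = 10106.8 → 10,100.

10,100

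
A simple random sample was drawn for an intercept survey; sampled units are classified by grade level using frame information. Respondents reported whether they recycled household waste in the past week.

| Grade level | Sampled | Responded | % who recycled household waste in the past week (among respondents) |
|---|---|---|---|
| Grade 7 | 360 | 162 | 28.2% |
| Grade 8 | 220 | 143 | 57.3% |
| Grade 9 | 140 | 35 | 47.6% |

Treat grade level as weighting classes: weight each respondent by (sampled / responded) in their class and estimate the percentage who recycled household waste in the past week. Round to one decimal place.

40.9%

Class response rates: Grade 7 162/360 = 45%, Grade 8 143/220 = 65%, Grade 9 35/140 = 25%.
With weight = n_sampled/n_responded per class, the weighted class total is n_sampled:
  Grade 7: 360 × 28.2 = 10,152
  Grade 8: 220 × 57.3 = 12,606
  Grade 9: 140 × 47.6 = 6664
Adjusted estimate = 29,422 / 720 = 40.8639 → 40.9%.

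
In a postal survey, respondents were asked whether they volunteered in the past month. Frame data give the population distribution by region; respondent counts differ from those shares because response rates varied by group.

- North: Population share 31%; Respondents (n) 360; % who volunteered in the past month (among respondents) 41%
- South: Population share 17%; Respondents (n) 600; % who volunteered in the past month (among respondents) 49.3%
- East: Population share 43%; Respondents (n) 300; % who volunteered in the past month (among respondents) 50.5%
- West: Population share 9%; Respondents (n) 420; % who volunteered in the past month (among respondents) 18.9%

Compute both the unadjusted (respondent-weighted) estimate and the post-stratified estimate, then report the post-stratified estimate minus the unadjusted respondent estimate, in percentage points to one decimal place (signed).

Unadjusted (pooled respondent) estimate weights by respondent counts:
  (360/1680)×41 + (600/1680)×49.3 + (300/1680)×50.5 + (420/1680)×18.9 = 40.1357%
Reweighting by population region shares:
  0.31×41 + 0.17×49.3 + 0.43×50.5 + 0.09×18.9 = 44.507%
Difference = 44.507 − 40.1357 = 4.3713 pp.

+4.4 percentage points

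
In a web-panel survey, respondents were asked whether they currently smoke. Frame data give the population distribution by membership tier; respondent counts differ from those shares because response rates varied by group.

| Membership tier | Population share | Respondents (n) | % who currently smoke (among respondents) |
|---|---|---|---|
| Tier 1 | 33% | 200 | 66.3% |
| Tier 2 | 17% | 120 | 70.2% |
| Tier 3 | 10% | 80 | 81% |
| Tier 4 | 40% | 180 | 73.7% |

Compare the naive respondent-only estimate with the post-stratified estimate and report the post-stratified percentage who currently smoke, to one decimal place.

71.4%

Unadjusted (pooled respondent) estimate weights by respondent counts:
  (200/580)×66.3 + (120/580)×70.2 + (80/580)×81 + (180/580)×73.7 = 71.431%
Reweighting by population membership tier shares:
  0.33×66.3 + 0.17×70.2 + 0.1×81 + 0.4×73.7 = 71.393%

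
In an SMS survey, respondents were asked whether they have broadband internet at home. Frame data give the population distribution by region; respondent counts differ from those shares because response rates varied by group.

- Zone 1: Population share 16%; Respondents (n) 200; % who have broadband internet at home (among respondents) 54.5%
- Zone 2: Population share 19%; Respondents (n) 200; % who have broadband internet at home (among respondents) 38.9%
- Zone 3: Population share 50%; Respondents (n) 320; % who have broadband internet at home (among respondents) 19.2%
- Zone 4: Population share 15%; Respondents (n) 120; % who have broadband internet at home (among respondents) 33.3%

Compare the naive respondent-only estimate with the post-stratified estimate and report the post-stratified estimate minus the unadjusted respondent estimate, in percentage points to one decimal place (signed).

-3.6 percentage points

Without adjustment, the pooled respondent share is:
  (200/840)×54.5 + (200/840)×38.9 + (320/840)×19.2 + (120/840)×33.3 = 34.3095%
Post-stratified estimate weights by population shares:
  0.16×54.5 + 0.19×38.9 + 0.5×19.2 + 0.15×33.3 = 30.706%
Difference = 30.706 − 34.3095 = -3.6035 pp.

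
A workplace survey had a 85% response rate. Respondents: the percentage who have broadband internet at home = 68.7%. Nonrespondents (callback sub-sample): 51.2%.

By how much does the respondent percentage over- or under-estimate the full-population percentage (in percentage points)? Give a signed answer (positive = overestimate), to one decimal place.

Nonresponse fraction = 1 − 0.85 = 0.15.
Bias = (nonresponse fraction) × (respondent percentage − nonrespondent percentage)
     = 0.15 × (68.7 − 51.2) = 0.15 × 17.5 = 2.625.

+2.6 percentage points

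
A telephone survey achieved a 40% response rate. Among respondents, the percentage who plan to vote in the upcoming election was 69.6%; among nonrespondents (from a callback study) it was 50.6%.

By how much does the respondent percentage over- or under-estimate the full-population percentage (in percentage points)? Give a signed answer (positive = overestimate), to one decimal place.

+11.4 percentage points

Nonresponse fraction = 1 − 0.4 = 0.6.
Bias = (nonresponse fraction) × (respondent percentage − nonrespondent percentage)
     = 0.6 × (69.6 − 50.6) = 0.6 × 19 = 11.4.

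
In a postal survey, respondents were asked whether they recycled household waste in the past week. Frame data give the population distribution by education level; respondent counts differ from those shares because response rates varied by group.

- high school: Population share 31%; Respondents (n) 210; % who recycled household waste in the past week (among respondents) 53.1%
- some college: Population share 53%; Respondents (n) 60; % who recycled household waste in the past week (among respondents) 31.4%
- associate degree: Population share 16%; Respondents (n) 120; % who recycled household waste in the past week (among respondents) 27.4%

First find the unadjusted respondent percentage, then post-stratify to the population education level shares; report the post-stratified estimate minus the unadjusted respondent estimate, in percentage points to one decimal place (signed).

Naive respondent-only estimate (weights = respondent counts):
  (210/390)×53.1 + (60/390)×31.4 + (120/390)×27.4 = 41.8538%
Post-stratifying to population shares instead:
  0.31×53.1 + 0.53×31.4 + 0.16×27.4 = 37.487%
Difference = 37.487 − 41.8538 = -4.3668 pp.

-4.4 percentage points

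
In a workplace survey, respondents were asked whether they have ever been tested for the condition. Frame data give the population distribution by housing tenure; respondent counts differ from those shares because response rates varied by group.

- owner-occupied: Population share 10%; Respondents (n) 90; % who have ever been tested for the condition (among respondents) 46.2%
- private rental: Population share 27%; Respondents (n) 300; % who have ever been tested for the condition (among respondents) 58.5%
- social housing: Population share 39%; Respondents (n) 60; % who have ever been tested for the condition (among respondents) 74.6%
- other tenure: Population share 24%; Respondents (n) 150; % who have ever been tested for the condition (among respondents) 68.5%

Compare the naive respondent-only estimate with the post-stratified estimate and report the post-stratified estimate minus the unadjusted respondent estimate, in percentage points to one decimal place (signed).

Without adjustment, the pooled respondent share is:
  (90/600)×46.2 + (300/600)×58.5 + (60/600)×74.6 + (150/600)×68.5 = 60.765%
Reweighting by population housing tenure shares:
  0.1×46.2 + 0.27×58.5 + 0.39×74.6 + 0.24×68.5 = 65.949%
Difference = 65.949 − 60.765 = 5.184 pp.

+5.2 percentage points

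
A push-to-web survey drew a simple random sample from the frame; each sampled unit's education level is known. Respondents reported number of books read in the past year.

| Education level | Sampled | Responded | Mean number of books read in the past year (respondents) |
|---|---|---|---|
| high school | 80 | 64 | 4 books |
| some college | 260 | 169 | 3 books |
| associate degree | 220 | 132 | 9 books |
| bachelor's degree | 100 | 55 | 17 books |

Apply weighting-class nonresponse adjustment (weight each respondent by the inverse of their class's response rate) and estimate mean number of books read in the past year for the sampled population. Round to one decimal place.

Response rates by class: high school 64/80 = 80%, some college 169/260 = 65%, associate degree 132/220 = 60%, bachelor's degree 55/100 = 55%.
Weighting each respondent by the inverse class response rate inflates each class back to its sampled size, so the class weight is n_sampled:
  high school: 80 × 4 = 320
  some college: 260 × 3 = 780
  associate degree: 220 × 9 = 1980
  bachelor's degree: 100 × 17 = 1700
Adjusted estimate = 4780 / 660 = 7.24242 → 7.2.

7.2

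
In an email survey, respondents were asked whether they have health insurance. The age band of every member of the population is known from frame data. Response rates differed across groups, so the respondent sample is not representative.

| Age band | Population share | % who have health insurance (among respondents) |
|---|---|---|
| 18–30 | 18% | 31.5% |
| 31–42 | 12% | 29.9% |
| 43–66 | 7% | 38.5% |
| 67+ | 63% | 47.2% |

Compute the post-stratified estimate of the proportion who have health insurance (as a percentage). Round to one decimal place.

Reweight to the known age band distribution:
  18–30: 0.18 × 31.5 = 5.67
  31–42: 0.12 × 29.9 = 3.588
  43–66: 0.07 × 38.5 = 2.695
  67+: 0.63 × 47.2 = 29.736
Post-stratified estimate = 41.689 → 41.7%.

41.7%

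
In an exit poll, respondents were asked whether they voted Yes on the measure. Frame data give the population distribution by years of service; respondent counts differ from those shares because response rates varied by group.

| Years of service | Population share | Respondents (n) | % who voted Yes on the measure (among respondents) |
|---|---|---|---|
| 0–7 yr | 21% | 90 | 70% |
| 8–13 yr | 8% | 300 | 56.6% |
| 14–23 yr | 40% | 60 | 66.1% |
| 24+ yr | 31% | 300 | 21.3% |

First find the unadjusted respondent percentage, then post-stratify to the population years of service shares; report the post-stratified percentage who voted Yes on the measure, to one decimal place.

Without adjustment, the pooled respondent share is:
  (90/750)×70 + (300/750)×56.6 + (60/750)×66.1 + (300/750)×21.3 = 44.848%
Reweighting by population years of service shares:
  0.21×70 + 0.08×56.6 + 0.4×66.1 + 0.31×21.3 = 52.271%

52.3%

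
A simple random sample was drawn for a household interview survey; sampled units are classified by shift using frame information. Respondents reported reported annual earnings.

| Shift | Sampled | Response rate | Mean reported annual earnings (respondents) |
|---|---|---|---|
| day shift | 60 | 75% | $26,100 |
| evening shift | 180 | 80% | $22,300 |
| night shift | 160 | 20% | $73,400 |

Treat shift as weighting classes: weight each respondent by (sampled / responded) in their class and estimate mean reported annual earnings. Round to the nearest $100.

$43,300

Inverse-response-rate weighting restores each class to its sampled count, so class totals weight by n_sampled:
  day shift: 60 × 26,100 = 1,566,000
  evening shift: 180 × 22,300 = 4,014,000
  night shift: 160 × 73,400 = 11,744,000
Adjusted estimate = 17,324,000 / 400 = 43,310 → $43,300.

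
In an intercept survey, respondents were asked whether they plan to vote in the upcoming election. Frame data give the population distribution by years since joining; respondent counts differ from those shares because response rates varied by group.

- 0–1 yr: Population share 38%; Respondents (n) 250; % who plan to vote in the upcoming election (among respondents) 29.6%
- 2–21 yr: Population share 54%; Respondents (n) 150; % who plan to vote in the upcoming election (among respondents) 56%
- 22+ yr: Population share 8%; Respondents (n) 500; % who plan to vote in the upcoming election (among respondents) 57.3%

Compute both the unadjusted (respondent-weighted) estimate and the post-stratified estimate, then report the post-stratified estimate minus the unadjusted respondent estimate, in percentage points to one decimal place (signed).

-3.3 percentage points

Unadjusted (pooled respondent) estimate weights by respondent counts:
  (250/900)×29.6 + (150/900)×56 + (500/900)×57.3 = 49.3889%
Reweighting by population years since joining shares:
  0.38×29.6 + 0.54×56 + 0.08×57.3 = 46.072%
Difference = 46.072 − 49.3889 = -3.3169 pp.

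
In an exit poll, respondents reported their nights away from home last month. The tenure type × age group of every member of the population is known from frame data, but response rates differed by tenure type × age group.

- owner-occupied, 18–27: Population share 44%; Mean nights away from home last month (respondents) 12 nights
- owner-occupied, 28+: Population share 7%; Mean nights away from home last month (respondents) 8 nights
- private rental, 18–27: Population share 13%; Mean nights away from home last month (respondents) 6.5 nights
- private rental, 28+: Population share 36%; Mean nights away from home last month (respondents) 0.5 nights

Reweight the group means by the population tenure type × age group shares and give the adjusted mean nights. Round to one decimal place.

6.9

Post-stratification weights by population share, not respondent share:
  owner-occupied, 18–27: 0.44 × 12 = 5.28
  owner-occupied, 28+: 0.07 × 8 = 0.56
  private rental, 18–27: 0.13 × 6.5 = 0.845
  private rental, 28+: 0.36 × 0.5 = 0.18
Post-stratified estimate = 6.865 → 6.9.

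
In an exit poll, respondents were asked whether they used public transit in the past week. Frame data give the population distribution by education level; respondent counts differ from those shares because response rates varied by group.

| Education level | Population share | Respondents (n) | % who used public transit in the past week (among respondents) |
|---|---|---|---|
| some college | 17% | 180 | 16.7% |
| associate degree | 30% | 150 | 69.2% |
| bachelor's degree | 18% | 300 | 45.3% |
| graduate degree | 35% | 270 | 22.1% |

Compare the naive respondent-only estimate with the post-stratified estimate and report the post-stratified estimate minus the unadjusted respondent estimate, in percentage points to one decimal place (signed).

Without adjustment, the pooled respondent share is:
  (180/900)×16.7 + (150/900)×69.2 + (300/900)×45.3 + (270/900)×22.1 = 36.6033%
Post-stratifying to population shares instead:
  0.17×16.7 + 0.3×69.2 + 0.18×45.3 + 0.35×22.1 = 39.488%
Difference = 39.488 − 36.6033 = 2.8847 pp.

+2.9 percentage points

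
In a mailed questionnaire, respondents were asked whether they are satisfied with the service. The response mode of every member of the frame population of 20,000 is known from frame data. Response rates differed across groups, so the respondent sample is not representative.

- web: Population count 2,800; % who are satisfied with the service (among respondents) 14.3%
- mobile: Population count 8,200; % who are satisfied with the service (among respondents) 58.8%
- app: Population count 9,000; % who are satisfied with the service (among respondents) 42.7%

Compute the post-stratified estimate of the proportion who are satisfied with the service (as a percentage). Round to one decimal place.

Weight each group's respondent value by its population share:
  web: (2,800/20,000) × 14.3 = 2.002
  mobile: (8,200/20,000) × 58.8 = 24.108
  app: (9,000/20,000) × 42.7 = 19.215
Post-stratified estimate = 45.325 → 45.3%.

45.3%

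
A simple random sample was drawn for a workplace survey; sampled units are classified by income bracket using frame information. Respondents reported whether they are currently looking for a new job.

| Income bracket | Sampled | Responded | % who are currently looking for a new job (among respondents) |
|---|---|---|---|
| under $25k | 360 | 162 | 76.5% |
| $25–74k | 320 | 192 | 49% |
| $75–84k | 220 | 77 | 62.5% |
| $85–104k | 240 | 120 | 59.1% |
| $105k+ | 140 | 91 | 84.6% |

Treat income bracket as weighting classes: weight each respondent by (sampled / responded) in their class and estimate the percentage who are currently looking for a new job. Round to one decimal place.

64.8%

Class response rates: under $25k 162/360 = 45%, $25–74k 192/320 = 60%, $75–84k 77/220 = 35%, $85–104k 120/240 = 50%, $105k+ 91/140 = 65%.
Each respondent's weight = sampled/responded in their class; summing within a class gives n_sampled, so:
  under $25k: 360 × 76.5 = 27,540
  $25–74k: 320 × 49 = 15,680
  $75–84k: 220 × 62.5 = 13,750
  $85–104k: 240 × 59.1 = 14,184
  $105k+: 140 × 84.6 = 11,844
Adjusted estimate = 82,998 / 1,280 = 64.8422 → 64.8%.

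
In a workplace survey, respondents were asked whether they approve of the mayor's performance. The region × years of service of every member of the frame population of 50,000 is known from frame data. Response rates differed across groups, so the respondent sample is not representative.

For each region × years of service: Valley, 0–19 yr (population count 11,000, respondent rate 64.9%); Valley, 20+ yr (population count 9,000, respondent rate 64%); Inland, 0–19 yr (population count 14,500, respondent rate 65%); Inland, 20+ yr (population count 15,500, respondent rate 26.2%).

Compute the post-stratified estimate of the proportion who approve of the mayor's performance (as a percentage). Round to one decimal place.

52.8%

Post-stratification weights by population share, not respondent share:
  Valley, 0–19 yr: (11,000/50,000) × 64.9 = 14.278
  Valley, 20+ yr: (9,000/50,000) × 64 = 11.52
  Inland, 0–19 yr: (14,500/50,000) × 65 = 18.85
  Inland, 20+ yr: (15,500/50,000) × 26.2 = 8.122
Post-stratified estimate = 52.77 → 52.8%.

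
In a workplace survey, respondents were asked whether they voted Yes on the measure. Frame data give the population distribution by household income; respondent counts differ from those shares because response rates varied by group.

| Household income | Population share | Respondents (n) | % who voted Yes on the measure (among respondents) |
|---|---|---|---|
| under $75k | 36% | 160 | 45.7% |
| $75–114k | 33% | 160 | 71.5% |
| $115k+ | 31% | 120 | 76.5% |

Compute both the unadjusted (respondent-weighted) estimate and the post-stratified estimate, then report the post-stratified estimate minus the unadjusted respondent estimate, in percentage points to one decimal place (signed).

+0.3 percentage points

Unadjusted (pooled respondent) estimate weights by respondent counts:
  (160/440)×45.7 + (160/440)×71.5 + (120/440)×76.5 = 63.4818%
Post-stratifying to population shares instead:
  0.36×45.7 + 0.33×71.5 + 0.31×76.5 = 63.762%
Difference = 63.762 − 63.4818 = 0.2802 pp.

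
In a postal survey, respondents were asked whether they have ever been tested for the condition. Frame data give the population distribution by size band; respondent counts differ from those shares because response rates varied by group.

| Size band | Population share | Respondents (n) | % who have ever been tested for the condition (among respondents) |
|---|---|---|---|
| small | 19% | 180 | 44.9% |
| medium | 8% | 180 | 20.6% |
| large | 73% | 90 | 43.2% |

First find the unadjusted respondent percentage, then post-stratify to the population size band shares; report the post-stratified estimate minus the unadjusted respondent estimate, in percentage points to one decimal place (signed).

Unadjusted (pooled respondent) estimate weights by respondent counts:
  (180/450)×44.9 + (180/450)×20.6 + (90/450)×43.2 = 34.84%
Post-stratified estimate weights by population shares:
  0.19×44.9 + 0.08×20.6 + 0.73×43.2 = 41.715%
Difference = 41.715 − 34.84 = 6.875 pp.

+6.9 percentage points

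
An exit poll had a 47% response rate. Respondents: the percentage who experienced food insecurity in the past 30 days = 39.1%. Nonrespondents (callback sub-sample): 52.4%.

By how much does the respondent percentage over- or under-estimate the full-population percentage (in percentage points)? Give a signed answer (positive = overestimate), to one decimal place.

Nonresponse fraction = 1 − 0.47 = 0.53.
Bias = (nonresponse fraction) × (respondent percentage − nonrespondent percentage)
     = 0.53 × (39.1 − 52.4) = 0.53 × -13.3 = -7.049.

-7.0 percentage points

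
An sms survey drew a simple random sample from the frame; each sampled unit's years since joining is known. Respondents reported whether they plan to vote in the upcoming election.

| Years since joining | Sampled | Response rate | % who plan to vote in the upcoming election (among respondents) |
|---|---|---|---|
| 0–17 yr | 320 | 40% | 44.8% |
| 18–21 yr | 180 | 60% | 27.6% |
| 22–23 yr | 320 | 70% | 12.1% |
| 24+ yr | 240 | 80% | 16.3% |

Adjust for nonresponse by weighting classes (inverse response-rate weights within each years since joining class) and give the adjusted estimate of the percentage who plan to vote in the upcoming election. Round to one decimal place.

Weighting each respondent by the inverse class response rate inflates each class back to its sampled size, so the class weight is n_sampled:
  0–17 yr: 320 × 44.8 = 14,336
  18–21 yr: 180 × 27.6 = 4968
  22–23 yr: 320 × 12.1 = 3872
  24+ yr: 240 × 16.3 = 3912
Adjusted estimate = 27,088 / 1,060 = 25.5547 → 25.6%.

25.6%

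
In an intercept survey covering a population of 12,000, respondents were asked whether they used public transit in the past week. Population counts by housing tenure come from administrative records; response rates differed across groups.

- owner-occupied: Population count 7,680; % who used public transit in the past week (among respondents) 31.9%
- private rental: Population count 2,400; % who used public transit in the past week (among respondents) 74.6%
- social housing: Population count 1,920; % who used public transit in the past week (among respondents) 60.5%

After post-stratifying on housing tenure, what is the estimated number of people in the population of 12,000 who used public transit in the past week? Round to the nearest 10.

Apply each group's respondent rate to its population count:
  owner-occupied: 7,680 × 31.9% = 2449.92
  private rental: 2,400 × 74.6% = 1790.4
  social housing: 1,920 × 60.5% = 1161.6
Estimated total = 5401.92 → 5,400.

5,400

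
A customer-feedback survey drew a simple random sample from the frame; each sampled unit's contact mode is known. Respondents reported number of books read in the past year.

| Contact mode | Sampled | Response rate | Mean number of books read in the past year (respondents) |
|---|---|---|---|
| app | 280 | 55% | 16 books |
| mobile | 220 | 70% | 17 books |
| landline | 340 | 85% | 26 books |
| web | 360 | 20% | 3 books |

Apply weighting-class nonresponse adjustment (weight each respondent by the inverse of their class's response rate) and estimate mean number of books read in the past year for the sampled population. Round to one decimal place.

Each respondent's weight = sampled/responded in their class; summing within a class gives n_sampled, so:
  app: 280 × 16 = 4480
  mobile: 220 × 17 = 3740
  landline: 340 × 26 = 8840
  web: 360 × 3 = 1080
Adjusted estimate = 18,140 / 1,200 = 15.1167 → 15.1.

15.1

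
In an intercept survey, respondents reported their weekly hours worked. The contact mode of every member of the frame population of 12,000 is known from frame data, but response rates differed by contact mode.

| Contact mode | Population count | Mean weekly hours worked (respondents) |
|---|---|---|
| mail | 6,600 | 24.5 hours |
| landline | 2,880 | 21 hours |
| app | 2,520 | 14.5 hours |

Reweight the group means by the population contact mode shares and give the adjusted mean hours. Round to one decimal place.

21.6

Reweight to the known contact mode distribution:
  mail: (6,600/12,000) × 24.5 = 13.475
  landline: (2,880/12,000) × 21 = 5.04
  app: (2,520/12,000) × 14.5 = 3.045
Post-stratified estimate = 21.56 → 21.6.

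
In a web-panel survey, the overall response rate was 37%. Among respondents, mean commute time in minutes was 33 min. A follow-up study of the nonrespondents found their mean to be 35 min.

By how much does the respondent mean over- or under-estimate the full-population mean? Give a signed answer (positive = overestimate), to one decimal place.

Nonresponse fraction = 1 − 0.37 = 0.63.
Bias = (nonresponse fraction) × (respondent mean − nonrespondent mean)
     = 0.63 × (33 − 35) = 0.63 × -2 = -1.26.

-1.3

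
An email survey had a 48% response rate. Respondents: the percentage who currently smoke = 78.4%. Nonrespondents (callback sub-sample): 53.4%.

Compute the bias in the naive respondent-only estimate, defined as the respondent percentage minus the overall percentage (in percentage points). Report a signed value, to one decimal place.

Nonresponse fraction = 1 − 0.48 = 0.52.
Bias = (nonresponse fraction) × (respondent percentage − nonrespondent percentage)
     = 0.52 × (78.4 − 53.4) = 0.52 × 25 = 13.

+13.0 percentage points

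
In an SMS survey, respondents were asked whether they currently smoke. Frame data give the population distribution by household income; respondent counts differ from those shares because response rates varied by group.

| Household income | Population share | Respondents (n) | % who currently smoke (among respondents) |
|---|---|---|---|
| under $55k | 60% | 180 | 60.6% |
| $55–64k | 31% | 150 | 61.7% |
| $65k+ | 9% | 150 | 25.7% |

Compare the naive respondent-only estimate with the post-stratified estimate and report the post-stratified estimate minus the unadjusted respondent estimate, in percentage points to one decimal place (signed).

+7.8 percentage points

Unadjusted (pooled respondent) estimate weights by respondent counts:
  (180/480)×60.6 + (150/480)×61.7 + (150/480)×25.7 = 50.0375%
Post-stratified estimate weights by population shares:
  0.6×60.6 + 0.31×61.7 + 0.09×25.7 = 57.8%
Difference = 57.8 − 50.0375 = 7.7625 pp.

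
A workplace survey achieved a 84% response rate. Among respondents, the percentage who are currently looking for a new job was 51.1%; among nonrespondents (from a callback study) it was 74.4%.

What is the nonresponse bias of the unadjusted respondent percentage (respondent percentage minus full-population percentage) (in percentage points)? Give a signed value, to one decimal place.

Nonresponse fraction = 1 − 0.84 = 0.16.
Bias = (nonresponse fraction) × (respondent percentage − nonrespondent percentage)
     = 0.16 × (51.1 − 74.4) = 0.16 × -23.3 = -3.728.

-3.7 percentage points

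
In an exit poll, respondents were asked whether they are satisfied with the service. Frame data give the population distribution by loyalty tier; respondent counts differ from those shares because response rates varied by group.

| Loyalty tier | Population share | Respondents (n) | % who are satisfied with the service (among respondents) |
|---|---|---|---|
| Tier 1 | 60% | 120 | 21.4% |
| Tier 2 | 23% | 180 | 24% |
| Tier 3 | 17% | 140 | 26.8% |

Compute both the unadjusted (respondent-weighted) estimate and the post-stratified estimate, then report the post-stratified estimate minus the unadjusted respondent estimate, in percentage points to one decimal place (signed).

Unadjusted (pooled respondent) estimate weights by respondent counts:
  (120/440)×21.4 + (180/440)×24 + (140/440)×26.8 = 24.1818%
Post-stratifying to population shares instead:
  0.6×21.4 + 0.23×24 + 0.17×26.8 = 22.916%
Difference = 22.916 − 24.1818 = -1.2658 pp.

-1.3 percentage points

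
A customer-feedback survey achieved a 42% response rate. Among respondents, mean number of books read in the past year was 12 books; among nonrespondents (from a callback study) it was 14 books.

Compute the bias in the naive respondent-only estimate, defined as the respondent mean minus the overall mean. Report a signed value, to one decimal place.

-1.2

Nonresponse fraction = 1 − 0.42 = 0.58.
Bias = (nonresponse fraction) × (respondent mean − nonrespondent mean)
     = 0.58 × (12 − 14) = 0.58 × -2 = -1.16.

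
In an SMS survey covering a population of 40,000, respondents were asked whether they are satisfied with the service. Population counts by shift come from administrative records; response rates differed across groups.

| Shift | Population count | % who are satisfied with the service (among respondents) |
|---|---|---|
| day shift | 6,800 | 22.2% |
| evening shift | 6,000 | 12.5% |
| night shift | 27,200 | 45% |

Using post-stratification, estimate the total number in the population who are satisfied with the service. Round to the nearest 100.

Each cell contributes its population count × the respondent rate:
  day shift: 6,800 × 22.2% = 1509.6
  evening shift: 6,000 × 12.5% = 750
  night shift: 27,200 × 45% = 12,240
Estimated total = 14499.6 → 14,500.

14,500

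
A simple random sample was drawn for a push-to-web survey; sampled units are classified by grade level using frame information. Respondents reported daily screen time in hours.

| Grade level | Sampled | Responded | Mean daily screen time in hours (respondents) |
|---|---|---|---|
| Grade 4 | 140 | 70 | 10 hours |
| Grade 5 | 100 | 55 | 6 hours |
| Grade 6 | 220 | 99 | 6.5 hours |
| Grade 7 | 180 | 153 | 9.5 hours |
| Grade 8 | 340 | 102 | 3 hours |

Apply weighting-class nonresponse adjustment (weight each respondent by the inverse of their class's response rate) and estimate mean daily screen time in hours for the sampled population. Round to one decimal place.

Class response rates: Grade 4 70/140 = 50%, Grade 5 55/100 = 55%, Grade 6 99/220 = 45%, Grade 7 153/180 = 85%, Grade 8 102/340 = 30%.
Weighting each respondent by the inverse class response rate inflates each class back to its sampled size, so the class weight is n_sampled:
  Grade 4: 140 × 10 = 1400
  Grade 5: 100 × 6 = 600
  Grade 6: 220 × 6.5 = 1430
  Grade 7: 180 × 9.5 = 1710
  Grade 8: 340 × 3 = 1020
Adjusted estimate = 6160 / 980 = 6.28571 → 6.3.

6.3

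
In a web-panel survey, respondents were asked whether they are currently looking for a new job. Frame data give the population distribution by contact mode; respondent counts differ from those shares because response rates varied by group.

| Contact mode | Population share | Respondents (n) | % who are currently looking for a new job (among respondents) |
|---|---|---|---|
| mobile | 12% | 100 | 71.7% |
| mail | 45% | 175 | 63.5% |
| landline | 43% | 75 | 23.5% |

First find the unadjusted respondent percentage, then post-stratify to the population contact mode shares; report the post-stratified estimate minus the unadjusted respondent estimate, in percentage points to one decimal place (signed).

Unadjusted (pooled respondent) estimate weights by respondent counts:
  (100/350)×71.7 + (175/350)×63.5 + (75/350)×23.5 = 57.2714%
Post-stratified estimate weights by population shares:
  0.12×71.7 + 0.45×63.5 + 0.43×23.5 = 47.284%
Difference = 47.284 − 57.2714 = -9.9874 pp.

-10.0 percentage points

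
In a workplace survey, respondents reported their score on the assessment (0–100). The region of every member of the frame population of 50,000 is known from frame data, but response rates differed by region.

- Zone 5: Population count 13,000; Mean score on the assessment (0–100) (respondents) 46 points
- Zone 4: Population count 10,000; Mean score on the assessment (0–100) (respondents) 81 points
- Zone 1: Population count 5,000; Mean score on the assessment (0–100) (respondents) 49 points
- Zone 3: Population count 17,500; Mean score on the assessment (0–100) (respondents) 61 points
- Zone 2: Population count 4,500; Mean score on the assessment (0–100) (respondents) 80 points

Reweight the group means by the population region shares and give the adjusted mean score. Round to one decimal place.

Weight each group's respondent value by its population share:
  Zone 5: (13,000/50,000) × 46 = 11.96
  Zone 4: (10,000/50,000) × 81 = 16.2
  Zone 1: (5,000/50,000) × 49 = 4.9
  Zone 3: (17,500/50,000) × 61 = 21.35
  Zone 2: (4,500/50,000) × 80 = 7.2
Post-stratified estimate = 61.61 → 61.6.

61.6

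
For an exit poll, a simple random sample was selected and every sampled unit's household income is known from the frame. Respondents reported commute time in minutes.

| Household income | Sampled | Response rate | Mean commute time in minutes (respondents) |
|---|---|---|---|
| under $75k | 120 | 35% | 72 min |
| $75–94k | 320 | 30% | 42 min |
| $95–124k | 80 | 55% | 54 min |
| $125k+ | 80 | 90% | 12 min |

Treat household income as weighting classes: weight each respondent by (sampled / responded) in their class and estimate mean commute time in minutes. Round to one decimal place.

45.6

With weight = n_sampled/n_responded per class, the weighted class total is n_sampled:
  under $75k: 120 × 72 = 8640
  $75–94k: 320 × 42 = 13,440
  $95–124k: 80 × 54 = 4320
  $125k+: 80 × 12 = 960
Adjusted estimate = 27,360 / 600 = 45.6 → 45.6.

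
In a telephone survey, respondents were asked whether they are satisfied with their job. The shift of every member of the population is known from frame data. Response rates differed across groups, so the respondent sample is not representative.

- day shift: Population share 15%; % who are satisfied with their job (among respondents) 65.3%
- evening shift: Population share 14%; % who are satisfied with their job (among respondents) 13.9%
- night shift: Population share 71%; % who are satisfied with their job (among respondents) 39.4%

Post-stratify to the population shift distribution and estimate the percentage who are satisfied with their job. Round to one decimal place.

39.7%

Each cell contributes population-share × respondent value:
  day shift: 0.15 × 65.3 = 9.795
  evening shift: 0.14 × 13.9 = 1.946
  night shift: 0.71 × 39.4 = 27.974
Post-stratified estimate = 39.715 → 39.7%.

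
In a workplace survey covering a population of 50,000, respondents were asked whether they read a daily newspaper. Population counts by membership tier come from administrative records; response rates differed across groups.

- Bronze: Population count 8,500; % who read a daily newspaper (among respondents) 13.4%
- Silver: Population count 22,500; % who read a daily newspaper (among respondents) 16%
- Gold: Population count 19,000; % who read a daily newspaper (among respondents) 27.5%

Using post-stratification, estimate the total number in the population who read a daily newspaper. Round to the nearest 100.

Estimated count per cell = population count × respondent percentage:
  Bronze: 8,500 × 13.4% = 1139
  Silver: 22,500 × 16% = 3600
  Gold: 19,000 × 27.5% = 5225
Estimated total = 9964 → 10,000.

10,000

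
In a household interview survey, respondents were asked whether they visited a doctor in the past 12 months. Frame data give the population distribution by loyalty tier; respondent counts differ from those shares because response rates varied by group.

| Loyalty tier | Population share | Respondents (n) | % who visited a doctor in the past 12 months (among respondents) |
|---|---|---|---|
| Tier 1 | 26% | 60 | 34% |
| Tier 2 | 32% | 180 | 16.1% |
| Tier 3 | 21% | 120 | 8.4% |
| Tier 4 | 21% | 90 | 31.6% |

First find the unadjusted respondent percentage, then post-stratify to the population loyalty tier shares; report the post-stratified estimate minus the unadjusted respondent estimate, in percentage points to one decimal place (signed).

+2.9 percentage points

Without adjustment, the pooled respondent share is:
  (60/450)×34 + (180/450)×16.1 + (120/450)×8.4 + (90/450)×31.6 = 19.5333%
Reweighting by population loyalty tier shares:
  0.26×34 + 0.32×16.1 + 0.21×8.4 + 0.21×31.6 = 22.392%
Difference = 22.392 − 19.5333 = 2.8587 pp.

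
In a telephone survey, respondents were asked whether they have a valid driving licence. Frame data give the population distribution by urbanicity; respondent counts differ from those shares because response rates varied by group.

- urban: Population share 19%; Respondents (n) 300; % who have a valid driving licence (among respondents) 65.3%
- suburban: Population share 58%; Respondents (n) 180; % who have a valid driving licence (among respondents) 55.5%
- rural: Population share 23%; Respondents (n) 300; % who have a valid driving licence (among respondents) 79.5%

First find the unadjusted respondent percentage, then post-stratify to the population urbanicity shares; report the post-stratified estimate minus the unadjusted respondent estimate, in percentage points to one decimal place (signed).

Unadjusted (pooled respondent) estimate weights by respondent counts:
  (300/780)×65.3 + (180/780)×55.5 + (300/780)×79.5 = 68.5%
Reweighting by population urbanicity shares:
  0.19×65.3 + 0.58×55.5 + 0.23×79.5 = 62.882%
Difference = 62.882 − 68.5 = -5.618 pp.

-5.6 percentage points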